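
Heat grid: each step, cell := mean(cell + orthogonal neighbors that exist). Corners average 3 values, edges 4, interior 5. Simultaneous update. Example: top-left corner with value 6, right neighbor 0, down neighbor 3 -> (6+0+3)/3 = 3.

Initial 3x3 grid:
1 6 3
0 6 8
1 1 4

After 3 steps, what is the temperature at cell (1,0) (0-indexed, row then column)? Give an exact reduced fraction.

Answer: 3197/1200

Derivation:
Step 1: cell (1,0) = 2
Step 2: cell (1,0) = 23/10
Step 3: cell (1,0) = 3197/1200
Full grid after step 3:
  1643/540 1549/400 9997/2160
  3197/1200 7181/2000 21263/4800
  1303/540 3847/1200 8717/2160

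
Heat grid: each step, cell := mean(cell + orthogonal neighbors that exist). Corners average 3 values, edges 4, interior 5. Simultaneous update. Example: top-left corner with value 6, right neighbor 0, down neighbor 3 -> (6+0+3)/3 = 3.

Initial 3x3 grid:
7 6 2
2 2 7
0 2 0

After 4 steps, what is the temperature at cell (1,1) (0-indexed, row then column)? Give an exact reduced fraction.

Answer: 1123819/360000

Derivation:
Step 1: cell (1,1) = 19/5
Step 2: cell (1,1) = 291/100
Step 3: cell (1,1) = 19877/6000
Step 4: cell (1,1) = 1123819/360000
Full grid after step 4:
  38603/10800 1089329/288000 2221/600
  2717237/864000 1123819/360000 956579/288000
  330061/129600 578903/216000 118187/43200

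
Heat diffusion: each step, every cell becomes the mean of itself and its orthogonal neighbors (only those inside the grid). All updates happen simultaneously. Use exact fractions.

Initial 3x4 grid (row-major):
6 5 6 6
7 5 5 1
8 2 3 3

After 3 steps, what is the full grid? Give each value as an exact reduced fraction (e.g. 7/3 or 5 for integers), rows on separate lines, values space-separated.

Answer: 2063/360 6403/1200 4291/900 1867/432
40243/7200 30079/6000 12767/3000 55811/14400
11413/2160 33643/7200 27803/7200 737/216

Derivation:
After step 1:
  6 11/2 11/2 13/3
  13/2 24/5 4 15/4
  17/3 9/2 13/4 7/3
After step 2:
  6 109/20 29/6 163/36
  689/120 253/50 213/50 173/48
  50/9 1093/240 169/48 28/9
After step 3:
  2063/360 6403/1200 4291/900 1867/432
  40243/7200 30079/6000 12767/3000 55811/14400
  11413/2160 33643/7200 27803/7200 737/216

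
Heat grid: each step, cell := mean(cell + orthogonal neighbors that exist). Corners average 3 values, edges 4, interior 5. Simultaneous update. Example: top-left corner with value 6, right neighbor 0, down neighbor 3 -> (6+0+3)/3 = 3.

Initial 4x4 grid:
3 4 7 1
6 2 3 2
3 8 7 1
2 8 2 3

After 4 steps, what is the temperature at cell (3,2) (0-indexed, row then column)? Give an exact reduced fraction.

Answer: 24379/6000

Derivation:
Step 1: cell (3,2) = 5
Step 2: cell (3,2) = 81/20
Step 3: cell (3,2) = 169/40
Step 4: cell (3,2) = 24379/6000
Full grid after step 4:
  67541/16200 872123/216000 806459/216000 8729/2592
  933953/216000 305/72 681899/180000 11636/3375
  986153/216000 159193/36000 60527/15000 10487/3000
  301799/64800 246287/54000 24379/6000 799/216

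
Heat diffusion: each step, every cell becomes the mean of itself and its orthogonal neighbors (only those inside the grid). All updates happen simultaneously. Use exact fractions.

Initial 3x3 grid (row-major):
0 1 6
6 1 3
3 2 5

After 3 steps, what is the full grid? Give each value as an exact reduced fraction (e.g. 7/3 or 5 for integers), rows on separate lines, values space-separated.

Answer: 2743/1080 9533/3600 6371/2160
2149/800 4321/1500 44207/14400
6361/2160 4823/1600 3463/1080

Derivation:
After step 1:
  7/3 2 10/3
  5/2 13/5 15/4
  11/3 11/4 10/3
After step 2:
  41/18 77/30 109/36
  111/40 68/25 781/240
  107/36 247/80 59/18
After step 3:
  2743/1080 9533/3600 6371/2160
  2149/800 4321/1500 44207/14400
  6361/2160 4823/1600 3463/1080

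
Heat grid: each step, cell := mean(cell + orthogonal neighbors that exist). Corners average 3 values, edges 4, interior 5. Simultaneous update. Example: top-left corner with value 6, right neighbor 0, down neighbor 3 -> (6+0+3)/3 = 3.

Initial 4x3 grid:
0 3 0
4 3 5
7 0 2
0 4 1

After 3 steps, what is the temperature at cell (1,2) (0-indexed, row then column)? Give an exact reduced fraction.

Step 1: cell (1,2) = 5/2
Step 2: cell (1,2) = 61/24
Step 3: cell (1,2) = 9011/3600
Full grid after step 3:
  1111/432 5869/2400 257/108
  20447/7200 5197/2000 9011/3600
  20107/7200 679/250 526/225
  3041/1080 11363/4800 5027/2160

Answer: 9011/3600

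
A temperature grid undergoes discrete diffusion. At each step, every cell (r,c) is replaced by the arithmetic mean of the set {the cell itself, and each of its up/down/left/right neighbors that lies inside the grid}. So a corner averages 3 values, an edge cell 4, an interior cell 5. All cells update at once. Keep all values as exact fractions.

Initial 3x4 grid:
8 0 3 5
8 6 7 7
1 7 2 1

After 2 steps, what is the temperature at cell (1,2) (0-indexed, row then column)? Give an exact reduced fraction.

Answer: 118/25

Derivation:
Step 1: cell (1,2) = 5
Step 2: cell (1,2) = 118/25
Full grid after step 2:
  46/9 71/15 9/2 55/12
  1321/240 123/25 118/25 55/12
  181/36 1151/240 199/48 151/36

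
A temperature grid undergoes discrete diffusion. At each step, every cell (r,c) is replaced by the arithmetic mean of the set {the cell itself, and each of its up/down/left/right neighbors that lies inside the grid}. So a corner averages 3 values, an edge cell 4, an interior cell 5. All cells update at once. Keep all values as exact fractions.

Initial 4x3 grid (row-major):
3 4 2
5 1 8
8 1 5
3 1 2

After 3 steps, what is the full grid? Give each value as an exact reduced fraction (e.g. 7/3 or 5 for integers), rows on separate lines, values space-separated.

After step 1:
  4 5/2 14/3
  17/4 19/5 4
  17/4 16/5 4
  4 7/4 8/3
After step 2:
  43/12 449/120 67/18
  163/40 71/20 247/60
  157/40 17/5 52/15
  10/3 697/240 101/36
After step 3:
  19/5 1051/288 4169/1080
  227/60 1133/300 1337/360
  221/60 4139/1200 1241/360
  271/80 8959/2880 6607/2160

Answer: 19/5 1051/288 4169/1080
227/60 1133/300 1337/360
221/60 4139/1200 1241/360
271/80 8959/2880 6607/2160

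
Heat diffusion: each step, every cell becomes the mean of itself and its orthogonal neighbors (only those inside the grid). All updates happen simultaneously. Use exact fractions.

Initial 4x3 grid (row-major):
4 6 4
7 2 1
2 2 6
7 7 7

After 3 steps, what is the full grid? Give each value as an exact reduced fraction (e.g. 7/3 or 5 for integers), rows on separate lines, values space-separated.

Answer: 9421/2160 7211/1800 8281/2160
30379/7200 12151/3000 27679/7200
32849/7200 8869/2000 32149/7200
2687/540 24461/4800 688/135

Derivation:
After step 1:
  17/3 4 11/3
  15/4 18/5 13/4
  9/2 19/5 4
  16/3 23/4 20/3
After step 2:
  161/36 127/30 131/36
  1051/240 92/25 871/240
  1043/240 433/100 1063/240
  187/36 431/80 197/36
After step 3:
  9421/2160 7211/1800 8281/2160
  30379/7200 12151/3000 27679/7200
  32849/7200 8869/2000 32149/7200
  2687/540 24461/4800 688/135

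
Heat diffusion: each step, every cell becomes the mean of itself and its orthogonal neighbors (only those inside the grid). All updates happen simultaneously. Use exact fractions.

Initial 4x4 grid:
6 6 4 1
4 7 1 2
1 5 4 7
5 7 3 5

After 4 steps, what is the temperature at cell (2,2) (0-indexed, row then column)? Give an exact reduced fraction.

Step 1: cell (2,2) = 4
Step 2: cell (2,2) = 433/100
Step 3: cell (2,2) = 211/50
Step 4: cell (2,2) = 64063/15000
Full grid after step 4:
  15157/3240 938741/216000 827861/216000 55553/16200
  987431/216000 39619/9000 176147/45000 790991/216000
  976103/216000 198569/45000 64063/15000 11693/2880
  72611/16200 979733/216000 64411/14400 7939/1800

Answer: 64063/15000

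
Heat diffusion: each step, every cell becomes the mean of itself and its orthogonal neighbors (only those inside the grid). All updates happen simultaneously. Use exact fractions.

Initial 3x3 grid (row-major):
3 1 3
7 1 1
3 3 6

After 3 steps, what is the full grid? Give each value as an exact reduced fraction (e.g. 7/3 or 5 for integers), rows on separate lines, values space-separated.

After step 1:
  11/3 2 5/3
  7/2 13/5 11/4
  13/3 13/4 10/3
After step 2:
  55/18 149/60 77/36
  141/40 141/50 207/80
  133/36 811/240 28/9
After step 3:
  3263/1080 1181/450 5191/2160
  2619/800 2959/1000 4263/1600
  7631/2160 46817/14400 817/270

Answer: 3263/1080 1181/450 5191/2160
2619/800 2959/1000 4263/1600
7631/2160 46817/14400 817/270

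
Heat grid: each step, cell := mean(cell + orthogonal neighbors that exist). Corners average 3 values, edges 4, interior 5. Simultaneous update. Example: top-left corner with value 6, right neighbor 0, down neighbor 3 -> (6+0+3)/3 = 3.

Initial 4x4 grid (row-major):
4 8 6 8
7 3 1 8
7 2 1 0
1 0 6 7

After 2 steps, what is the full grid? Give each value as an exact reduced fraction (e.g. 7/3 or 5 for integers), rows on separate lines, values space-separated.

Answer: 101/18 323/60 83/15 52/9
601/120 211/50 4 1163/240
443/120 153/50 159/50 175/48
55/18 661/240 145/48 71/18

Derivation:
After step 1:
  19/3 21/4 23/4 22/3
  21/4 21/5 19/5 17/4
  17/4 13/5 2 4
  8/3 9/4 7/2 13/3
After step 2:
  101/18 323/60 83/15 52/9
  601/120 211/50 4 1163/240
  443/120 153/50 159/50 175/48
  55/18 661/240 145/48 71/18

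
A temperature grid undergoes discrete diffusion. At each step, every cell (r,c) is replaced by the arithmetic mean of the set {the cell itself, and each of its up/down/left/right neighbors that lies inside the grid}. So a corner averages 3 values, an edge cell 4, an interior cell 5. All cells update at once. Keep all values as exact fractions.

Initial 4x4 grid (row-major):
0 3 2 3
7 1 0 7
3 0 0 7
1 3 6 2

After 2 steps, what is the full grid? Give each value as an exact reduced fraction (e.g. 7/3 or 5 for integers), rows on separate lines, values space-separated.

Answer: 91/36 271/120 19/8 41/12
331/120 197/100 261/100 57/16
277/120 229/100 51/20 317/80
91/36 539/240 257/80 47/12

Derivation:
After step 1:
  10/3 3/2 2 4
  11/4 11/5 2 17/4
  11/4 7/5 13/5 4
  7/3 5/2 11/4 5
After step 2:
  91/36 271/120 19/8 41/12
  331/120 197/100 261/100 57/16
  277/120 229/100 51/20 317/80
  91/36 539/240 257/80 47/12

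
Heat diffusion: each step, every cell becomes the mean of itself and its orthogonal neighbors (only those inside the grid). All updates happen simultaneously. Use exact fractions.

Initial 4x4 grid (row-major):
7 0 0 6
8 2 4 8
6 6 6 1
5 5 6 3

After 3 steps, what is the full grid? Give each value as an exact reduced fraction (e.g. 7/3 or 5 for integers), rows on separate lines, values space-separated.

After step 1:
  5 9/4 5/2 14/3
  23/4 4 4 19/4
  25/4 5 23/5 9/2
  16/3 11/2 5 10/3
After step 2:
  13/3 55/16 161/48 143/36
  21/4 21/5 397/100 215/48
  67/12 507/100 231/50 1031/240
  205/36 125/24 553/120 77/18
After step 3:
  625/144 613/160 26521/7200 425/108
  581/120 8771/2000 6187/1500 30091/7200
  9719/1800 14809/3000 27077/6000 31811/7200
  1187/216 18523/3600 16843/3600 9491/2160

Answer: 625/144 613/160 26521/7200 425/108
581/120 8771/2000 6187/1500 30091/7200
9719/1800 14809/3000 27077/6000 31811/7200
1187/216 18523/3600 16843/3600 9491/2160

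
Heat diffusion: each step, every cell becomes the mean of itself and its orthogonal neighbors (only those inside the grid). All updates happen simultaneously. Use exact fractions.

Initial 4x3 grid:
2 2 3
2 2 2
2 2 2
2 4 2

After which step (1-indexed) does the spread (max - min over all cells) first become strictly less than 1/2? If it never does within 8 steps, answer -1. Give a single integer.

Answer: 3

Derivation:
Step 1: max=8/3, min=2, spread=2/3
Step 2: max=307/120, min=2, spread=67/120
Step 3: max=5239/2160, min=299/144, spread=377/1080
  -> spread < 1/2 first at step 3
Step 4: max=1027291/432000, min=3403/1600, spread=108481/432000
Step 5: max=9122231/3888000, min=5534759/2592000, spread=328037/1555200
Step 6: max=3607794331/1555200000, min=335960021/155520000, spread=248194121/1555200000
Step 7: max=32292717821/13996800000, min=6754282013/3110400000, spread=151875901/1119744000
Step 8: max=1925717895439/839808000000, min=1223488390501/559872000000, spread=289552991/2687385600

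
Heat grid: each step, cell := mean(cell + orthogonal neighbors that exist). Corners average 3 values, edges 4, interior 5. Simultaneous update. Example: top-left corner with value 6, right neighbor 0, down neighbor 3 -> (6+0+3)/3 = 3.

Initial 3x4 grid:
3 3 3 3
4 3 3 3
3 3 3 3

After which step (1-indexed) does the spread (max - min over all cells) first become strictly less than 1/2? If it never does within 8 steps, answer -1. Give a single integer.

Step 1: max=10/3, min=3, spread=1/3
  -> spread < 1/2 first at step 1
Step 2: max=787/240, min=3, spread=67/240
Step 3: max=6917/2160, min=3, spread=437/2160
Step 4: max=2749531/864000, min=3009/1000, spread=29951/172800
Step 5: max=24543821/7776000, min=10204/3375, spread=206761/1555200
Step 6: max=9787395571/3110400000, min=16365671/5400000, spread=14430763/124416000
Step 7: max=584979741689/186624000000, min=1313652727/432000000, spread=139854109/1492992000
Step 8: max=35014791890251/11197440000000, min=118491228977/38880000000, spread=7114543559/89579520000

Answer: 1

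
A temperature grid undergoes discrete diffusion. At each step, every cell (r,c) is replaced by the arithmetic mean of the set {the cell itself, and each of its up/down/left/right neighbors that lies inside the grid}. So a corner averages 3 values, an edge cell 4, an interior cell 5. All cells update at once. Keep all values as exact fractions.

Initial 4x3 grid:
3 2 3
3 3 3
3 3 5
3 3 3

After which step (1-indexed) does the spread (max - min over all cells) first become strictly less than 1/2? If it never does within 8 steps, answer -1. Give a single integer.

Step 1: max=11/3, min=8/3, spread=1
Step 2: max=211/60, min=653/240, spread=191/240
Step 3: max=1831/540, min=6043/2160, spread=427/720
Step 4: max=53353/16200, min=374129/129600, spread=1171/2880
  -> spread < 1/2 first at step 4
Step 5: max=1587031/486000, min=22642531/7776000, spread=183331/518400
Step 6: max=93931649/29160000, min=1378490009/466560000, spread=331777/1244160
Step 7: max=2797616783/874800000, min=83336196331/27993600000, spread=9166727/41472000
Step 8: max=333220800719/104976000000, min=5039275364129/1679616000000, spread=779353193/4478976000

Answer: 4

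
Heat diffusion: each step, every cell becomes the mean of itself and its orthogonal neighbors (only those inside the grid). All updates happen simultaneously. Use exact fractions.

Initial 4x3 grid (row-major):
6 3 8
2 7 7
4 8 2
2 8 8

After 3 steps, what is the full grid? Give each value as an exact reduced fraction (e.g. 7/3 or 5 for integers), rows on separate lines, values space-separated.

After step 1:
  11/3 6 6
  19/4 27/5 6
  4 29/5 25/4
  14/3 13/2 6
After step 2:
  173/36 79/15 6
  1069/240 559/100 473/80
  1153/240 559/100 481/80
  91/18 689/120 25/4
After step 3:
  10459/2160 2437/450 4123/720
  35377/7200 2011/375 4703/800
  35827/7200 16643/3000 4753/800
  11233/2160 40747/7200 4321/720

Answer: 10459/2160 2437/450 4123/720
35377/7200 2011/375 4703/800
35827/7200 16643/3000 4753/800
11233/2160 40747/7200 4321/720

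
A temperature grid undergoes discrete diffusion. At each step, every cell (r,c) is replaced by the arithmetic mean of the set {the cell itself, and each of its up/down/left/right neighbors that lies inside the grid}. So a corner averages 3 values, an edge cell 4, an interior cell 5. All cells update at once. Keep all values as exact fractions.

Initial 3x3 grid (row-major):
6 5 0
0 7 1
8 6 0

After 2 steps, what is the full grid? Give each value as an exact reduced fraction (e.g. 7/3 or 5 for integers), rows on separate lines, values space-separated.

After step 1:
  11/3 9/2 2
  21/4 19/5 2
  14/3 21/4 7/3
After step 2:
  161/36 419/120 17/6
  1043/240 104/25 38/15
  91/18 321/80 115/36

Answer: 161/36 419/120 17/6
1043/240 104/25 38/15
91/18 321/80 115/36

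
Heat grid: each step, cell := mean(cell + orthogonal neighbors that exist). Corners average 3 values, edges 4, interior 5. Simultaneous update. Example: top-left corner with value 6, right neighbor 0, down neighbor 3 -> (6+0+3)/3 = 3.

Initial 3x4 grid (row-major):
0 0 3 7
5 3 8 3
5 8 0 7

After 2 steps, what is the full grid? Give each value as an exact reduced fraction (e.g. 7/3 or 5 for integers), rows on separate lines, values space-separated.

Answer: 77/36 187/60 103/30 181/36
943/240 339/100 247/50 1039/240
53/12 411/80 989/240 46/9

Derivation:
After step 1:
  5/3 3/2 9/2 13/3
  13/4 24/5 17/5 25/4
  6 4 23/4 10/3
After step 2:
  77/36 187/60 103/30 181/36
  943/240 339/100 247/50 1039/240
  53/12 411/80 989/240 46/9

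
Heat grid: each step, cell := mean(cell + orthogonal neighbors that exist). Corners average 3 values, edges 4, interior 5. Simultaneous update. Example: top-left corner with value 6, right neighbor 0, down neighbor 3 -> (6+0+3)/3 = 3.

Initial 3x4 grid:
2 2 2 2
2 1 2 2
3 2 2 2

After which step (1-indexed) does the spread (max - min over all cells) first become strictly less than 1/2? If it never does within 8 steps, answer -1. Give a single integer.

Step 1: max=7/3, min=7/4, spread=7/12
Step 2: max=19/9, min=187/100, spread=217/900
  -> spread < 1/2 first at step 2
Step 3: max=278/135, min=4537/2400, spread=3647/21600
Step 4: max=32579/16200, min=15351/8000, spread=59729/648000
Step 5: max=1940431/972000, min=4175003/2160000, spread=1233593/19440000
Step 6: max=57782377/29160000, min=10461973/5400000, spread=3219307/72900000
Step 7: max=6912251011/3499200000, min=1510595183/777600000, spread=1833163/55987200
Step 8: max=413555585549/209952000000, min=90778929997/46656000000, spread=80806409/3359232000

Answer: 2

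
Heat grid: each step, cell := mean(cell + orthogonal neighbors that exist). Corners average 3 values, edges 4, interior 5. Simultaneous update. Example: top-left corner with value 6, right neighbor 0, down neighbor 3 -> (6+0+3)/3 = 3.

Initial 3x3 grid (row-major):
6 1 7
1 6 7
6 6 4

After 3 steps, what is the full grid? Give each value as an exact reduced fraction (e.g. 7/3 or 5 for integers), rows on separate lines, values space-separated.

After step 1:
  8/3 5 5
  19/4 21/5 6
  13/3 11/2 17/3
After step 2:
  149/36 253/60 16/3
  319/80 509/100 313/60
  175/36 197/40 103/18
After step 3:
  8887/2160 16901/3600 443/90
  7231/1600 28123/6000 9613/1800
  9917/2160 12359/2400 5711/1080

Answer: 8887/2160 16901/3600 443/90
7231/1600 28123/6000 9613/1800
9917/2160 12359/2400 5711/1080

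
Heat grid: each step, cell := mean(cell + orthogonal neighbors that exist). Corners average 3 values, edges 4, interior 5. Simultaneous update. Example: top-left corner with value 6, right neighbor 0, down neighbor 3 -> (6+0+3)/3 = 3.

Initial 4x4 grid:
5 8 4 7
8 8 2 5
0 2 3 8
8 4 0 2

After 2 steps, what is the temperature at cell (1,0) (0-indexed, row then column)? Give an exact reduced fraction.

Answer: 447/80

Derivation:
Step 1: cell (1,0) = 21/4
Step 2: cell (1,0) = 447/80
Full grid after step 2:
  37/6 241/40 637/120 193/36
  447/80 249/50 19/4 74/15
  343/80 4 351/100 49/12
  4 263/80 145/48 121/36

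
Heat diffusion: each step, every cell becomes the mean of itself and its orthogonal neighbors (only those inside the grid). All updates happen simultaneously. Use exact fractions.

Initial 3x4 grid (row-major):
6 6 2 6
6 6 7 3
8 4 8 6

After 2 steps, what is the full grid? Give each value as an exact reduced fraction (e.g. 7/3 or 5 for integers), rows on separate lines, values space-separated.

Answer: 35/6 441/80 1147/240 173/36
243/40 29/5 28/5 601/120
19/3 491/80 1417/240 209/36

Derivation:
After step 1:
  6 5 21/4 11/3
  13/2 29/5 26/5 11/2
  6 13/2 25/4 17/3
After step 2:
  35/6 441/80 1147/240 173/36
  243/40 29/5 28/5 601/120
  19/3 491/80 1417/240 209/36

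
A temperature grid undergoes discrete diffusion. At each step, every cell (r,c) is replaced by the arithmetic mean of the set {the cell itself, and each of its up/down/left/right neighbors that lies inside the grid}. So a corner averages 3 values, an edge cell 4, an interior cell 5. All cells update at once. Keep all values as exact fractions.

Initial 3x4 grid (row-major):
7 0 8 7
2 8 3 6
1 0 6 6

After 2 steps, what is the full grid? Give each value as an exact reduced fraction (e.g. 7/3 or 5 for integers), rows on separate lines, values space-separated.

After step 1:
  3 23/4 9/2 7
  9/2 13/5 31/5 11/2
  1 15/4 15/4 6
After step 2:
  53/12 317/80 469/80 17/3
  111/40 114/25 451/100 247/40
  37/12 111/40 197/40 61/12

Answer: 53/12 317/80 469/80 17/3
111/40 114/25 451/100 247/40
37/12 111/40 197/40 61/12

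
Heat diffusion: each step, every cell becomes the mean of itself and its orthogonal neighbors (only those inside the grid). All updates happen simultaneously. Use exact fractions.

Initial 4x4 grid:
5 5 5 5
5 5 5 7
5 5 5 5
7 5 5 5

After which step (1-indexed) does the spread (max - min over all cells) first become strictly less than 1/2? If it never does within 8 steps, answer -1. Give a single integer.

Answer: 3

Derivation:
Step 1: max=17/3, min=5, spread=2/3
Step 2: max=50/9, min=5, spread=5/9
Step 3: max=2911/540, min=121/24, spread=377/1080
  -> spread < 1/2 first at step 3
Step 4: max=17243/3240, min=6101/1200, spread=7703/32400
Step 5: max=2568643/486000, min=552301/108000, spread=166577/972000
Step 6: max=76670347/14580000, min=16653071/3240000, spread=692611/5832000
Step 7: max=2294432281/437400000, min=11139601/2160000, spread=77326157/874800000
Step 8: max=114576732959/21870000000, min=15079488103/2916000000, spread=2961144373/43740000000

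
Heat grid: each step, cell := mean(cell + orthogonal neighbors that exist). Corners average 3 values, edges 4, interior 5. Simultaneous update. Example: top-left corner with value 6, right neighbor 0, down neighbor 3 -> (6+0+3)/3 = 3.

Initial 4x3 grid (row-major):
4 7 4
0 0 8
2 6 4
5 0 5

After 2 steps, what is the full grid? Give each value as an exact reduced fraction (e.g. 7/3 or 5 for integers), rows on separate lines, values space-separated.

After step 1:
  11/3 15/4 19/3
  3/2 21/5 4
  13/4 12/5 23/4
  7/3 4 3
After step 2:
  107/36 359/80 169/36
  757/240 317/100 1217/240
  569/240 98/25 303/80
  115/36 44/15 17/4

Answer: 107/36 359/80 169/36
757/240 317/100 1217/240
569/240 98/25 303/80
115/36 44/15 17/4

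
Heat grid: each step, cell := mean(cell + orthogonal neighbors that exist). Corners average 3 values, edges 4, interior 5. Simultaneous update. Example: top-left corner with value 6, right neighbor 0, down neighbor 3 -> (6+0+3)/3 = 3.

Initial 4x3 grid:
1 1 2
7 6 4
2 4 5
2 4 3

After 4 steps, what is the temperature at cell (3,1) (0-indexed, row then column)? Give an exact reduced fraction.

Answer: 3172663/864000

Derivation:
Step 1: cell (3,1) = 13/4
Step 2: cell (3,1) = 847/240
Step 3: cell (3,1) = 51917/14400
Step 4: cell (3,1) = 3172663/864000
Full grid after step 4:
  4607/1350 1465759/432000 27667/8100
  257029/72000 650981/180000 784337/216000
  785767/216000 1341137/360000 30371/8000
  463097/129600 3172663/864000 162499/43200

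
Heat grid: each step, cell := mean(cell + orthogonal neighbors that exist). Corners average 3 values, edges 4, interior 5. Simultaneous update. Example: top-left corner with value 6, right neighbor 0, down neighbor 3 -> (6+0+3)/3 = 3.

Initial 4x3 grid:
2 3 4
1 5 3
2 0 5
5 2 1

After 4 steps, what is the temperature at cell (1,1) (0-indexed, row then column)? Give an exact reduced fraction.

Answer: 515507/180000

Derivation:
Step 1: cell (1,1) = 12/5
Step 2: cell (1,1) = 309/100
Step 3: cell (1,1) = 8083/3000
Step 4: cell (1,1) = 515507/180000
Full grid after step 4:
  59549/21600 1243393/432000 204347/64800
  641/250 515507/180000 317287/108000
  1277/500 230591/90000 302957/108000
  13051/5400 553249/216000 41503/16200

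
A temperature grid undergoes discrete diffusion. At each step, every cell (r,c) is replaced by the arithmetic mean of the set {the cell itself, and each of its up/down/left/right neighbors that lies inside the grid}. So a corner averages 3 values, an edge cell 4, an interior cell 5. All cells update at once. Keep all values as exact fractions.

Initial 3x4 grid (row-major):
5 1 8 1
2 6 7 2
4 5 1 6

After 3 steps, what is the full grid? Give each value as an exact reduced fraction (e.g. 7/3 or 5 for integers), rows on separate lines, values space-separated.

After step 1:
  8/3 5 17/4 11/3
  17/4 21/5 24/5 4
  11/3 4 19/4 3
After step 2:
  143/36 967/240 1063/240 143/36
  887/240 89/20 22/5 58/15
  143/36 997/240 331/80 47/12
After step 3:
  4211/1080 6077/1440 6059/1440 8833/2160
  2317/576 199/48 1277/300 727/180
  532/135 6017/1440 1993/480 2861/720

Answer: 4211/1080 6077/1440 6059/1440 8833/2160
2317/576 199/48 1277/300 727/180
532/135 6017/1440 1993/480 2861/720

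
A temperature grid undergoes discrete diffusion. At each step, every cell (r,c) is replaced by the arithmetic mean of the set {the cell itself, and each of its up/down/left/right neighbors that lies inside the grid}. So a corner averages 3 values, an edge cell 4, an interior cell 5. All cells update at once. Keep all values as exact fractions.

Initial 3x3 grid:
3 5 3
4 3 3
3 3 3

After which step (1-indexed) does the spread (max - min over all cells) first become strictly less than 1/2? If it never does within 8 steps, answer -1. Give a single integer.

Answer: 3

Derivation:
Step 1: max=4, min=3, spread=1
Step 2: max=443/120, min=3, spread=83/120
Step 3: max=2597/720, min=2857/900, spread=173/400
  -> spread < 1/2 first at step 3
Step 4: max=151039/43200, min=5761/1800, spread=511/1728
Step 5: max=9005933/2592000, min=78401/24000, spread=4309/20736
Step 6: max=533943751/155520000, min=10651237/3240000, spread=36295/248832
Step 7: max=31878770597/9331200000, min=2576935831/777600000, spread=305773/2985984
Step 8: max=1902930670159/559872000000, min=25870575497/7776000000, spread=2575951/35831808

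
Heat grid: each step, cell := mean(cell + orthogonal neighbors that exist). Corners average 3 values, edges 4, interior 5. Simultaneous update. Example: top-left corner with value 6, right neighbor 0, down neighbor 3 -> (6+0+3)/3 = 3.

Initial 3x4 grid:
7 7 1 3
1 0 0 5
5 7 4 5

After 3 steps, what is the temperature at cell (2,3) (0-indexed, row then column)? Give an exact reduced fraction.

Answer: 1565/432

Derivation:
Step 1: cell (2,3) = 14/3
Step 2: cell (2,3) = 143/36
Step 3: cell (2,3) = 1565/432
Full grid after step 3:
  553/144 137/40 25/8 437/144
  10769/2880 4213/1200 3833/1200 1901/576
  1669/432 2621/720 521/144 1565/432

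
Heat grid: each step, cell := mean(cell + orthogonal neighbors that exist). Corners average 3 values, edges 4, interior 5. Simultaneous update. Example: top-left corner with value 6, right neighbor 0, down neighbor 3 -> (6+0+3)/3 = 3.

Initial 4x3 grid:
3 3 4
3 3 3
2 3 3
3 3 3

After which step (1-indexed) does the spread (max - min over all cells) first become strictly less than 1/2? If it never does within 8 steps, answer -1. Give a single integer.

Step 1: max=10/3, min=8/3, spread=2/3
Step 2: max=59/18, min=329/120, spread=193/360
Step 3: max=689/216, min=3029/1080, spread=52/135
  -> spread < 1/2 first at step 3
Step 4: max=406501/129600, min=92159/32400, spread=7573/25920
Step 5: max=24108569/7776000, min=1393129/486000, spread=363701/1555200
Step 6: max=1433371711/466560000, min=168530167/58320000, spread=681043/3732480
Step 7: max=85448842949/27993600000, min=2542703957/874800000, spread=163292653/1119744000
Step 8: max=5100576434191/1679616000000, min=306637789301/104976000000, spread=1554974443/13436928000

Answer: 3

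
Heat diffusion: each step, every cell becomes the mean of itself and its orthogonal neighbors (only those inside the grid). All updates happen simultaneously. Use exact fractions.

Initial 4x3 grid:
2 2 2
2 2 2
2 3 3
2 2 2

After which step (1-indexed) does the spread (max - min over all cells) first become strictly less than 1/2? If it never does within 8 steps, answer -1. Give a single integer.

Step 1: max=5/2, min=2, spread=1/2
Step 2: max=569/240, min=2, spread=89/240
  -> spread < 1/2 first at step 2
Step 3: max=314/135, min=493/240, spread=587/2160
Step 4: max=299017/129600, min=4993/2400, spread=5879/25920
Step 5: max=17749553/7776000, min=7112/3375, spread=272701/1555200
Step 6: max=1057575967/466560000, min=27529247/12960000, spread=2660923/18662400
Step 7: max=63045729053/27993600000, min=184814797/86400000, spread=126629393/1119744000
Step 8: max=3764847199927/1679616000000, min=100302183307/46656000000, spread=1231748807/13436928000

Answer: 2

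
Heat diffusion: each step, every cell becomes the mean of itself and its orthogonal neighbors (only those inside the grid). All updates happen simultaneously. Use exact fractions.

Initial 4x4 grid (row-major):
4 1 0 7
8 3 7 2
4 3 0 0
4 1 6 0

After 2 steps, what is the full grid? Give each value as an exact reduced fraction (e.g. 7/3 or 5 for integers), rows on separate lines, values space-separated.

Answer: 133/36 869/240 223/80 43/12
547/120 63/20 71/20 99/40
147/40 361/100 201/100 97/40
15/4 209/80 209/80 17/12

Derivation:
After step 1:
  13/3 2 15/4 3
  19/4 22/5 12/5 4
  19/4 11/5 16/5 1/2
  3 7/2 7/4 2
After step 2:
  133/36 869/240 223/80 43/12
  547/120 63/20 71/20 99/40
  147/40 361/100 201/100 97/40
  15/4 209/80 209/80 17/12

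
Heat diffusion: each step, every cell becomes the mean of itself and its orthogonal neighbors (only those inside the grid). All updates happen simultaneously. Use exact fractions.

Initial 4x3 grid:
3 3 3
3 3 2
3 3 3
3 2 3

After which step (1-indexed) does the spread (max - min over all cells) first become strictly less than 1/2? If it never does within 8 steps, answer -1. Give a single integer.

Answer: 1

Derivation:
Step 1: max=3, min=8/3, spread=1/3
  -> spread < 1/2 first at step 1
Step 2: max=3, min=653/240, spread=67/240
Step 3: max=529/180, min=5893/2160, spread=91/432
Step 4: max=15743/5400, min=356477/129600, spread=4271/25920
Step 5: max=34711/12000, min=21499003/7776000, spread=39749/311040
Step 6: max=6993581/2430000, min=1295781977/466560000, spread=1879423/18662400
Step 7: max=1671720041/583200000, min=78022888843/27993600000, spread=3551477/44789760
Step 8: max=8333848787/2916000000, min=4694492923937/1679616000000, spread=846431819/13436928000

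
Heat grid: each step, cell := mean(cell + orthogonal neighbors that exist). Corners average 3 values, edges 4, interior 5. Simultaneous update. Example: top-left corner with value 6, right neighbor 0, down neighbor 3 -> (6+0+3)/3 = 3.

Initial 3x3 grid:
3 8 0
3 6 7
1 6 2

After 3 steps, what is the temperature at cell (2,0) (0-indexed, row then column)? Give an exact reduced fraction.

Answer: 221/54

Derivation:
Step 1: cell (2,0) = 10/3
Step 2: cell (2,0) = 31/9
Step 3: cell (2,0) = 221/54
Full grid after step 3:
  961/216 12649/2880 19/4
  1281/320 459/100 1411/320
  221/54 11759/2880 109/24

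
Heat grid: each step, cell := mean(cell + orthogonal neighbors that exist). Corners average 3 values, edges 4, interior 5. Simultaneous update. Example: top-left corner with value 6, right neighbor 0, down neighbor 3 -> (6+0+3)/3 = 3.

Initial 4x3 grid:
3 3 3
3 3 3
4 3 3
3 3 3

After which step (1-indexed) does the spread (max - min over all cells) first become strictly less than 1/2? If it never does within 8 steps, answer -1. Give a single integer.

Step 1: max=10/3, min=3, spread=1/3
  -> spread < 1/2 first at step 1
Step 2: max=391/120, min=3, spread=31/120
Step 3: max=3451/1080, min=3, spread=211/1080
Step 4: max=340897/108000, min=5447/1800, spread=14077/108000
Step 5: max=3056407/972000, min=327683/108000, spread=5363/48600
Step 6: max=91220809/29160000, min=182869/60000, spread=93859/1166400
Step 7: max=5459074481/1749600000, min=296936467/97200000, spread=4568723/69984000
Step 8: max=326708435629/104976000000, min=8929618889/2916000000, spread=8387449/167961600

Answer: 1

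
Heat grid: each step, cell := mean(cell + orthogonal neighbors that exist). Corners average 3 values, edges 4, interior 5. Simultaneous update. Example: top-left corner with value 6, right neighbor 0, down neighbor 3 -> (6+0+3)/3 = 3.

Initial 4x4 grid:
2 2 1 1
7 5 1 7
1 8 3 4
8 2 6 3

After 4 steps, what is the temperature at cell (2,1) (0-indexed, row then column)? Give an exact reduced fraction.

Answer: 156581/36000

Derivation:
Step 1: cell (2,1) = 19/5
Step 2: cell (2,1) = 124/25
Step 3: cell (2,1) = 25183/6000
Step 4: cell (2,1) = 156581/36000
Full grid after step 4:
  115019/32400 145433/43200 219271/72000 7237/2400
  174689/43200 66631/18000 70561/20000 15101/4500
  943117/216000 156581/36000 177923/45000 105241/27000
  304183/64800 119519/27000 14597/3375 33067/8100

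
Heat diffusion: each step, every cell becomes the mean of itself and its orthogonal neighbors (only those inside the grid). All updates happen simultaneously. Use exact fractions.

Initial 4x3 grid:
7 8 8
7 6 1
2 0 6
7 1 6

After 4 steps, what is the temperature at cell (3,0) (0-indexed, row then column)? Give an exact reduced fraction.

Answer: 247319/64800

Derivation:
Step 1: cell (3,0) = 10/3
Step 2: cell (3,0) = 65/18
Step 3: cell (3,0) = 100/27
Step 4: cell (3,0) = 247319/64800
Full grid after step 4:
  747943/129600 181101/32000 715043/129600
  68873/13500 604571/120000 131621/27000
  115591/27000 746119/180000 112591/27000
  247319/64800 1629521/432000 244769/64800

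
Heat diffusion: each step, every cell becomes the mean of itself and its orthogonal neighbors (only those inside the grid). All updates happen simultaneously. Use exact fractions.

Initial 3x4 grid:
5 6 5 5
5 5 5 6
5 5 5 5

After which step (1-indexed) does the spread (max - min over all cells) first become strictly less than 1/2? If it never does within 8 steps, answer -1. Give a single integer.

Answer: 1

Derivation:
Step 1: max=16/3, min=5, spread=1/3
  -> spread < 1/2 first at step 1
Step 2: max=1267/240, min=5, spread=67/240
Step 3: max=11387/2160, min=911/180, spread=91/432
Step 4: max=680323/129600, min=27457/5400, spread=4271/25920
Step 5: max=40708997/7776000, min=61289/12000, spread=39749/311040
Step 6: max=2436698023/466560000, min=12446419/2430000, spread=1879423/18662400
Step 7: max=145925911157/27993600000, min=2993879959/583200000, spread=3551477/44789760
Step 8: max=8742435076063/1679616000000, min=14994151213/2916000000, spread=846431819/13436928000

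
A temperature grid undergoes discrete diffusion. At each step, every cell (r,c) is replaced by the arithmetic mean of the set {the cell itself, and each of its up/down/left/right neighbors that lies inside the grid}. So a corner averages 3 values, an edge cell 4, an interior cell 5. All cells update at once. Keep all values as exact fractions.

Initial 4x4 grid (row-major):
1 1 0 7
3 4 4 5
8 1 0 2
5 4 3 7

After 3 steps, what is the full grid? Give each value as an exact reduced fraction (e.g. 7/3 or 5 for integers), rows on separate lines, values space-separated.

Answer: 5551/2160 4579/1800 587/200 1231/360
22801/7200 17017/6000 3037/1000 4177/1200
5381/1440 5161/1500 6291/2000 829/240
2281/540 5267/1440 1657/480 497/144

Derivation:
After step 1:
  5/3 3/2 3 4
  4 13/5 13/5 9/2
  17/4 17/5 2 7/2
  17/3 13/4 7/2 4
After step 2:
  43/18 263/120 111/40 23/6
  751/240 141/50 147/50 73/20
  1039/240 31/10 3 7/2
  79/18 949/240 51/16 11/3
After step 3:
  5551/2160 4579/1800 587/200 1231/360
  22801/7200 17017/6000 3037/1000 4177/1200
  5381/1440 5161/1500 6291/2000 829/240
  2281/540 5267/1440 1657/480 497/144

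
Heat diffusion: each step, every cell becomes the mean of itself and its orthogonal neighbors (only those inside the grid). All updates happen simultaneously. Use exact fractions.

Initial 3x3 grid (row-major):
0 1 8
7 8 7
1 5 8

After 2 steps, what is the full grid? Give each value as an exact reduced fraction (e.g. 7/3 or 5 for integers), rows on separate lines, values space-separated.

Answer: 131/36 357/80 52/9
83/20 271/50 507/80
83/18 221/40 239/36

Derivation:
After step 1:
  8/3 17/4 16/3
  4 28/5 31/4
  13/3 11/2 20/3
After step 2:
  131/36 357/80 52/9
  83/20 271/50 507/80
  83/18 221/40 239/36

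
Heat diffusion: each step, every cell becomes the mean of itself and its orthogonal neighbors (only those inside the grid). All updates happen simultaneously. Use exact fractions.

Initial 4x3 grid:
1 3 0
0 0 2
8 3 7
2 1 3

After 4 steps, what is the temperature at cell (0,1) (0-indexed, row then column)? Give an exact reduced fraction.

Answer: 33019/18000

Derivation:
Step 1: cell (0,1) = 1
Step 2: cell (0,1) = 7/5
Step 3: cell (0,1) = 253/150
Step 4: cell (0,1) = 33019/18000
Full grid after step 4:
  30401/16200 33019/18000 3947/2025
  242029/108000 23053/10000 251279/108000
  305789/108000 1017433/360000 314789/108000
  396863/129600 2738267/864000 406463/129600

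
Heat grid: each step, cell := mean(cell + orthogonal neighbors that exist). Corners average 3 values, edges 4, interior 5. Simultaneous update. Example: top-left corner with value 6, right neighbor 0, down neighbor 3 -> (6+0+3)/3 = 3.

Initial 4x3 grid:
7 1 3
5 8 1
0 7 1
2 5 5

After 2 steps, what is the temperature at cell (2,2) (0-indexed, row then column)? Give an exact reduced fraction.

Answer: 877/240

Derivation:
Step 1: cell (2,2) = 7/2
Step 2: cell (2,2) = 877/240
Full grid after step 2:
  169/36 303/80 29/9
  517/120 108/25 769/240
  451/120 407/100 877/240
  127/36 299/80 143/36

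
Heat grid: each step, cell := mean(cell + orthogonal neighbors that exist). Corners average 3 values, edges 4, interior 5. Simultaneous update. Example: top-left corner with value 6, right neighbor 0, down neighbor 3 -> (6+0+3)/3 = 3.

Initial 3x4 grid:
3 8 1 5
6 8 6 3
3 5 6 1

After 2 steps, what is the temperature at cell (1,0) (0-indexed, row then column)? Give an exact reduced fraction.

Answer: 329/60

Derivation:
Step 1: cell (1,0) = 5
Step 2: cell (1,0) = 329/60
Full grid after step 2:
  47/9 167/30 89/20 47/12
  329/60 269/50 493/100 893/240
  91/18 319/60 68/15 139/36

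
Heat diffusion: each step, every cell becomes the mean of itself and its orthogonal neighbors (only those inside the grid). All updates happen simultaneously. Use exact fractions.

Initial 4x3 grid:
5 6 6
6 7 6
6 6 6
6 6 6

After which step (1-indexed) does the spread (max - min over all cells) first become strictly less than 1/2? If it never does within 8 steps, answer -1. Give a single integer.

Answer: 2

Derivation:
Step 1: max=25/4, min=17/3, spread=7/12
Step 2: max=613/100, min=53/9, spread=217/900
  -> spread < 1/2 first at step 2
Step 3: max=14663/2400, min=802/135, spread=3647/21600
Step 4: max=48649/8000, min=97021/16200, spread=59729/648000
Step 5: max=13104997/2160000, min=5835569/972000, spread=1233593/19440000
Step 6: max=32738027/5400000, min=175497623/29160000, spread=3219307/72900000
Step 7: max=4710204817/777600000, min=21081348989/3499200000, spread=1833163/55987200
Step 8: max=282469070003/46656000000, min=1266060414451/209952000000, spread=80806409/3359232000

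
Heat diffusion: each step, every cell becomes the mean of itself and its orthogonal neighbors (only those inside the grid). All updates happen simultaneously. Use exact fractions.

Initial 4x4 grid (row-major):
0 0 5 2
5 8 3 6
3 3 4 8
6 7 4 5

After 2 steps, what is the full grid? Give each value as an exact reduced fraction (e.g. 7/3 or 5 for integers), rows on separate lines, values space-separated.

After step 1:
  5/3 13/4 5/2 13/3
  4 19/5 26/5 19/4
  17/4 5 22/5 23/4
  16/3 5 5 17/3
After step 2:
  107/36 673/240 917/240 139/36
  823/240 17/4 413/100 601/120
  223/48 449/100 507/100 617/120
  175/36 61/12 301/60 197/36

Answer: 107/36 673/240 917/240 139/36
823/240 17/4 413/100 601/120
223/48 449/100 507/100 617/120
175/36 61/12 301/60 197/36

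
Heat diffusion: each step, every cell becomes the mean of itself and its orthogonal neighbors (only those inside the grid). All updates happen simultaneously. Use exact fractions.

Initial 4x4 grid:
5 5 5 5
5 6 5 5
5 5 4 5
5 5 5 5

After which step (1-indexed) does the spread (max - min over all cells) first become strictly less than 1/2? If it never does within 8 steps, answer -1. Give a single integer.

Answer: 2

Derivation:
Step 1: max=21/4, min=19/4, spread=1/2
Step 2: max=31/6, min=29/6, spread=1/3
  -> spread < 1/2 first at step 2
Step 3: max=1847/360, min=1753/360, spread=47/180
Step 4: max=55337/10800, min=52663/10800, spread=1337/5400
Step 5: max=1653227/324000, min=1586773/324000, spread=33227/162000
Step 6: max=49449917/9720000, min=47750083/9720000, spread=849917/4860000
Step 7: max=1479378407/291600000, min=1436621593/291600000, spread=21378407/145800000
Step 8: max=44280072197/8748000000, min=43199927803/8748000000, spread=540072197/4374000000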